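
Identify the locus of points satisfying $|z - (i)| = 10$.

|z - z0| = r describes a circle centered at z0 with radius r
Here z0 = i and r = 10
Locus: Circle centered at (0, 1) with radius 10


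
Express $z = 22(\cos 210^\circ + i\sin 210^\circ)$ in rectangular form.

a = r cos θ = 22 * -sqrt(3)/2 = -11*sqrt(3)
b = r sin θ = 22 * -1/2 = -11
z = -11*sqrt(3) - 11i


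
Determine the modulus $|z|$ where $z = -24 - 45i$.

|z| = sqrt(a^2 + b^2) = sqrt((-24)^2 + (-45)^2) = sqrt(2601) = 51


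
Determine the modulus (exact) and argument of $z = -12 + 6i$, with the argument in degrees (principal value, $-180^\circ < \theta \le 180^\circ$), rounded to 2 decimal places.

|z| = sqrt((-12)^2 + 6^2) = sqrt(180)
arg(z) = arctan(b/a) = arctan(6/-12) (quadrant-adjusted) = 153.43°


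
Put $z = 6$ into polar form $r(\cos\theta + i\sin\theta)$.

r = |z| = sqrt(a^2 + b^2) = sqrt((6)^2 + (0)^2) = sqrt(36 + 0) = sqrt(36) = 6
b = 0 and a > 0, so z lies on the positive real axis: θ = 0°
z = 6(cos 0° + i sin 0°)


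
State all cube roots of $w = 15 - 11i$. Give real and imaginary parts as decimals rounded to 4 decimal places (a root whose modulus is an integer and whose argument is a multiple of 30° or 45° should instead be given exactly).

|w| = sqrt(346) ≈ 18.601075, arg(w) ≈ 323.746162°
Root modulus = sqrt(346)^(1/3) ≈ 2.649594
Root arguments: θ_k = (arg(w) + 360°k)/3 for k = 0, 1, ..., 2
Compute each root as (root modulus)(cos θ_k + i sin θ_k) using full-precision intermediates, then round to 4 decimal places.
Roots: -0.8150 + 2.5211i, -1.7758 - 1.9664i, 2.5909 - 0.5547i


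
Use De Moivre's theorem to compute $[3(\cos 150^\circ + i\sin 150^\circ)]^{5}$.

By De Moivre: z^n = r^n(cos(nθ) + i sin(nθ))
= 3^5(cos(5*150°) + i sin(5*150°))
= 243(cos 30° + i sin 30°)
= 243*sqrt(3)/2 + (243/2)i


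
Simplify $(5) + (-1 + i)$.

(5 + (-1)) + (0 + 1)i = 4 + i


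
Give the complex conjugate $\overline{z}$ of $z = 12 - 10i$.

If z = a + bi, then conjugate(z) = a - bi
conjugate(12 - 10i) = 12 + 10i


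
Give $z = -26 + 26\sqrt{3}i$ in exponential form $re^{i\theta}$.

r = |z| = sqrt((-26)^2 + (26*sqrt(3))^2) = sqrt(676 + 2028) = sqrt(2704) = 52
θ = arctan(b/a) = arctan(45.0333/-26) (quadrant-adjusted) = 120° = 2π/3
z = 52e^(i*2π/3)


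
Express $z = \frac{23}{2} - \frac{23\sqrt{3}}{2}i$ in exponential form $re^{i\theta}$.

r = |z| = sqrt((23/2)^2 + (-23*sqrt(3)/2)^2) = sqrt(529/4 + 1587/4) = sqrt(529) = 23
θ = arctan(b/a) = arctan(-19.9186/11.5) (quadrant-adjusted) = -60° = -π/3
z = 23e^(-i*π/3)


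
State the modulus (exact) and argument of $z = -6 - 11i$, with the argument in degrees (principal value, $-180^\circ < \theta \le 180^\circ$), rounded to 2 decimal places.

|z| = sqrt((-6)^2 + (-11)^2) = sqrt(157)
arg(z) = arctan(b/a) = arctan(-11/-6) (quadrant-adjusted) = -118.61°


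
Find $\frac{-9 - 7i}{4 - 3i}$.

Multiply numerator and denominator by conjugate (4 + 3i):
= (-9 - 7i)(4 + 3i) / (4^2 + (-3)^2)
= (-15 - 55i) / 25
Divide through by 5: (-3 - 11i) / 5
= -3/5 - (11/5)i


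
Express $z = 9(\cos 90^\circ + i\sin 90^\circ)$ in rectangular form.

a = r cos θ = 9 * 0 = 0
b = r sin θ = 9 * 1 = 9
z = 9i


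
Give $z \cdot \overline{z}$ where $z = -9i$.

z * conjugate(z) = |z|^2 = a^2 + b^2
= 0^2 + (-9)^2 = 81


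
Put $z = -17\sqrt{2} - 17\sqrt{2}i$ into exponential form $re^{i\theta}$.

r = |z| = sqrt((-17*sqrt(2))^2 + (-17*sqrt(2))^2) = sqrt(578 + 578) = sqrt(1156) = 34
θ = arctan(b/a) = arctan(-24.0416/-24.0416) (quadrant-adjusted) = -135° = -3π/4
z = 34e^(-i*3π/4)


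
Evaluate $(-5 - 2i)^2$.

(a + bi)^2 = a^2 - b^2 + 2abi
= (-5)^2 - (-2)^2 + 2*(-5)*(-2)i
= 21 + 20i


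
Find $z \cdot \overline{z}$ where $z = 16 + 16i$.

z * conjugate(z) = |z|^2 = a^2 + b^2
= 16^2 + 16^2 = 512


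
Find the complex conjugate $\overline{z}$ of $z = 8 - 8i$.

If z = a + bi, then conjugate(z) = a - bi
conjugate(8 - 8i) = 8 + 8i


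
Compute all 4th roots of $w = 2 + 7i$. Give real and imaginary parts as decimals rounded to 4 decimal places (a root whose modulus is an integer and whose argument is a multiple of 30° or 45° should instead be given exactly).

|w| = sqrt(53) ≈ 7.280110, arg(w) ≈ 74.054604°
Root modulus = sqrt(53)^(1/4) ≈ 1.642610
Root arguments: θ_k = (arg(w) + 360°k)/4 for k = 0, 1, ..., 3
Compute each root as (root modulus)(cos θ_k + i sin θ_k) using full-precision intermediates, then round to 4 decimal places.
Roots: 1.5576 + 0.5216i, -0.5216 + 1.5576i, -1.5576 - 0.5216i, 0.5216 - 1.5576i


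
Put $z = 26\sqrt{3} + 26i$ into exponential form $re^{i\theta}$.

r = |z| = sqrt((26*sqrt(3))^2 + (26)^2) = sqrt(2028 + 676) = sqrt(2704) = 52
θ = arctan(b/a) = arctan(26/45.0333) (quadrant-adjusted) = 30° = π/6
z = 52e^(i*π/6)


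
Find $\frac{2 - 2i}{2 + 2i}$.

Multiply numerator and denominator by conjugate (2 - 2i):
= (2 - 2i)(2 - 2i) / (2^2 + 2^2)
= (-8i) / 8
= -i


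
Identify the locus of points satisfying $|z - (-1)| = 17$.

|z - z0| = r describes a circle centered at z0 with radius r
Here z0 = -1 and r = 17
Locus: Circle centered at (-1, 0) with radius 17


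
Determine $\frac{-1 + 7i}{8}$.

Divisor is real, so divide each part by 8:
= -1/8 + (7/8)i


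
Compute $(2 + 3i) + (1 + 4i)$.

(2 + 1) + (3 + 4)i = 3 + 7i


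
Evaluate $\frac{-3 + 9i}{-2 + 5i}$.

Multiply numerator and denominator by conjugate (-2 - 5i):
= (-3 + 9i)(-2 - 5i) / ((-2)^2 + 5^2)
= (51 - 3i) / 29
= 51/29 - (3/29)i


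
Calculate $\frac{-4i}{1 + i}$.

Multiply numerator and denominator by conjugate (1 - i):
= (-4i)(1 - i) / (1^2 + 1^2)
= (-4 - 4i) / 2
= -2 - 2i


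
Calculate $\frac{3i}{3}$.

Divisor is real, so divide each part by 3:
= i


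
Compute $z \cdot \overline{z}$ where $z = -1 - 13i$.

z * conjugate(z) = |z|^2 = a^2 + b^2
= (-1)^2 + (-13)^2 = 170


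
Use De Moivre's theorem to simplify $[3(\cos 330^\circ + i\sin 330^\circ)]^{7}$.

By De Moivre: z^n = r^n(cos(nθ) + i sin(nθ))
= 3^7(cos(7*330°) + i sin(7*330°))
= 2187(cos 150° + i sin 150°)
= -2187*sqrt(3)/2 + (2187/2)i


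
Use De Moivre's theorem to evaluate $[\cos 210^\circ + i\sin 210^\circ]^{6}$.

By De Moivre: z^n = r^n(cos(nθ) + i sin(nθ))
= 1^6(cos(6*210°) + i sin(6*210°))
= 1(cos 180° + i sin 180°)
= -1


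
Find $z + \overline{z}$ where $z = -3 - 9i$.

z + conjugate(z) = (a + bi) + (a - bi) = 2a
= 2 * (-3) = -6


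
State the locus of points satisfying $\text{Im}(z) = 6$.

Im(z) = y where z = x + yi; the equation y = 6 is satisfied by all points with that y-coordinate
Locus: Horizontal line y = 6


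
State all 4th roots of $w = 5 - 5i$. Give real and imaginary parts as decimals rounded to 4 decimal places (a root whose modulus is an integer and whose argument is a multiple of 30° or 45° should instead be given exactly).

|w| = sqrt(50) ≈ 7.071068, arg(w) = 315°
Root modulus = sqrt(50)^(1/4) ≈ 1.630689
Root arguments: θ_k = (315° + 360°k)/4 for k = 0, 1, ..., 3
Compute each root as (root modulus)(cos θ_k + i sin θ_k) using full-precision intermediates, then round to 4 decimal places.
Roots: 0.3181 + 1.5994i, -1.5994 + 0.3181i, -0.3181 - 1.5994i, 1.5994 - 0.3181i


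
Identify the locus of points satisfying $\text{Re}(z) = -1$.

Re(z) = x where z = x + yi; the equation x = -1 is satisfied by all points with that x-coordinate
Locus: Vertical line x = -1


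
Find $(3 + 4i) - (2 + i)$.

(3 - 2) + (4 - 1)i = 1 + 3i


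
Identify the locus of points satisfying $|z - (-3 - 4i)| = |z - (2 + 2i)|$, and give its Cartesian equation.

|z - z1| = |z - z2| means z is equidistant from z1 and z2,
i.e. the perpendicular bisector of the segment from (-3, -4) to (2, 2) (midpoint (-1/2, -1)).
With z = x + yi, square both sides:
(x - (-3))^2 + (y - (-4))^2 = (x - 2)^2 + (y - 2)^2
The x^2 and y^2 terms cancel: 10x + 12y = 8 - 25 = -17
Simplify: 10x + 12y = -17
Locus: Perpendicular bisector of the segment from (-3, -4) to (2, 2): the line 10x + 12y = -17


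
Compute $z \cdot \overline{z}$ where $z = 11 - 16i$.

z * conjugate(z) = |z|^2 = a^2 + b^2
= 11^2 + (-16)^2 = 377


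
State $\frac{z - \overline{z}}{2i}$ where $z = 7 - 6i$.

z - conjugate(z) = 2bi
(z - conjugate(z))/(2i) = 2bi/(2i) = b = -6


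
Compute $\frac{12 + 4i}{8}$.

Divisor is real, so divide each part by 8:
= 3/2 + (1/2)i


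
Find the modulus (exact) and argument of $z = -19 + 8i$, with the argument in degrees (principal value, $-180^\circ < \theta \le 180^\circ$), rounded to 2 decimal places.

|z| = sqrt((-19)^2 + 8^2) = sqrt(425)
arg(z) = arctan(b/a) = arctan(8/-19) (quadrant-adjusted) = 157.17°


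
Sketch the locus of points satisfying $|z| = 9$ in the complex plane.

|z| = 9 means sqrt(x^2 + y^2) = 9
This is a circle of radius 9 centered at the origin


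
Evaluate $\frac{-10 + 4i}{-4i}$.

Multiply numerator and denominator by conjugate (4i):
= (-10 + 4i)(4i) / (0^2 + (-4)^2)
= (-16 - 40i) / 16
Divide through by 8: (-2 - 5i) / 2
= -1 - (5/2)i


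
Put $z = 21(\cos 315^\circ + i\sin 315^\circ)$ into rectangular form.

a = r cos θ = 21 * sqrt(2)/2 = 21*sqrt(2)/2
b = r sin θ = 21 * -sqrt(2)/2 = -21*sqrt(2)/2
z = 21*sqrt(2)/2 - (21*sqrt(2)/2)i


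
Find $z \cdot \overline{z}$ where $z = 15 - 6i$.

z * conjugate(z) = |z|^2 = a^2 + b^2
= 15^2 + (-6)^2 = 261


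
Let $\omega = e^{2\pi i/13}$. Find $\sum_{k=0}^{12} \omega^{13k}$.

Since 13 divides 13, ω^13 = (ω^13)^1 = 1^1 = 1, so every term is 1.
Sum = 13 · 1 = 13


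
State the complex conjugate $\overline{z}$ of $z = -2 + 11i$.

If z = a + bi, then conjugate(z) = a - bi
conjugate(-2 + 11i) = -2 - 11i


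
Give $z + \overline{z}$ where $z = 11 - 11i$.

z + conjugate(z) = (a + bi) + (a - bi) = 2a
= 2 * 11 = 22


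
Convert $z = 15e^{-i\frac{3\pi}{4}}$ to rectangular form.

a = r cos θ = 15 * -sqrt(2)/2 = -15*sqrt(2)/2
b = r sin θ = 15 * -sqrt(2)/2 = -15*sqrt(2)/2
z = -15*sqrt(2)/2 - (15*sqrt(2)/2)i


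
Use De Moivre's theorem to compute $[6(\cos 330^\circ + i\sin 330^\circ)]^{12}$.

By De Moivre: z^n = r^n(cos(nθ) + i sin(nθ))
= 6^12(cos(12*330°) + i sin(12*330°))
= 2176782336(cos 0° + i sin 0°)
= 2176782336


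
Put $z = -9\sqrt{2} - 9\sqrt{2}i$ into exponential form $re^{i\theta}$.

r = |z| = sqrt((-9*sqrt(2))^2 + (-9*sqrt(2))^2) = sqrt(162 + 162) = sqrt(324) = 18
θ = arctan(b/a) = arctan(-12.7279/-12.7279) (quadrant-adjusted) = -135° = -3π/4
z = 18e^(-i*3π/4)


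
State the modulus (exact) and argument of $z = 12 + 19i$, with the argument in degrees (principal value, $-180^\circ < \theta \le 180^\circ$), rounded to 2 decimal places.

|z| = sqrt(12^2 + 19^2) = sqrt(505)
arg(z) = arctan(b/a) = arctan(19/12) (quadrant-adjusted) = 57.72°


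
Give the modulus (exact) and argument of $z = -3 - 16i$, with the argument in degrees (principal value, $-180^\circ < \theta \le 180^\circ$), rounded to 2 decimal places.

|z| = sqrt((-3)^2 + (-16)^2) = sqrt(265)
arg(z) = arctan(b/a) = arctan(-16/-3) (quadrant-adjusted) = -100.62°


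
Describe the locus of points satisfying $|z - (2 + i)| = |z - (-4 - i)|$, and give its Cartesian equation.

|z - z1| = |z - z2| means z is equidistant from z1 and z2,
i.e. the perpendicular bisector of the segment from (2, 1) to (-4, -1) (midpoint (-1, 0)).
With z = x + yi, square both sides:
(x - 2)^2 + (y - 1)^2 = (x - (-4))^2 + (y - (-1))^2
The x^2 and y^2 terms cancel: -12x + (-4)y = 17 - 5 = 12
Simplify: 3x + y = -3
Locus: Perpendicular bisector of the segment from (2, 1) to (-4, -1): the line 3x + y = -3


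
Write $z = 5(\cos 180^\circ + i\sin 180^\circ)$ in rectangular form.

a = r cos θ = 5 * -1 = -5
b = r sin θ = 5 * 0 = 0
z = -5


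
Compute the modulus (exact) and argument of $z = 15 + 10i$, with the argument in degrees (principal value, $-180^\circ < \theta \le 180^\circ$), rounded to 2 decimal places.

|z| = sqrt(15^2 + 10^2) = sqrt(325)
arg(z) = arctan(b/a) = arctan(10/15) (quadrant-adjusted) = 33.69°


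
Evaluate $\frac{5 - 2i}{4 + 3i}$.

Multiply numerator and denominator by conjugate (4 - 3i):
= (5 - 2i)(4 - 3i) / (4^2 + 3^2)
= (14 - 23i) / 25
= 14/25 - (23/25)i


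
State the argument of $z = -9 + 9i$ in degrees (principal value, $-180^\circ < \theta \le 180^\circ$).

θ = arctan(b/a) = arctan(9/-9) (quadrant-adjusted) = 135°


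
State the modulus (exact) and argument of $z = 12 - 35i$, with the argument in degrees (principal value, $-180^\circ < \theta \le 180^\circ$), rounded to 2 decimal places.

|z| = sqrt(12^2 + (-35)^2) = 37
arg(z) = arctan(b/a) = arctan(-35/12) (quadrant-adjusted) = -71.08°


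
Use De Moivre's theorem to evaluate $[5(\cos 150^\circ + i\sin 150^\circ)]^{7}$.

By De Moivre: z^n = r^n(cos(nθ) + i sin(nθ))
= 5^7(cos(7*150°) + i sin(7*150°))
= 78125(cos 330° + i sin 330°)
= 78125*sqrt(3)/2 - (78125/2)i


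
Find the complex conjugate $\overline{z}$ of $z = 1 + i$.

If z = a + bi, then conjugate(z) = a - bi
conjugate(1 + i) = 1 - i


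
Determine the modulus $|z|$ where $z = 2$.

|z| = sqrt(a^2 + b^2) = sqrt(2^2 + 0^2) = sqrt(4) = 2


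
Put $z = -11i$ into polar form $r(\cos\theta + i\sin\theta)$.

r = |z| = sqrt(a^2 + b^2) = sqrt((0)^2 + (-11)^2) = sqrt(0 + 121) = sqrt(121) = 11
a = 0 and b < 0, so z lies on the negative imaginary axis: θ = 270°
z = 11(cos 270° + i sin 270°)


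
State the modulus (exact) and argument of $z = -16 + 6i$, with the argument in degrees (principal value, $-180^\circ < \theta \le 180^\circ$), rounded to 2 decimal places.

|z| = sqrt((-16)^2 + 6^2) = sqrt(292)
arg(z) = arctan(b/a) = arctan(6/-16) (quadrant-adjusted) = 159.44°


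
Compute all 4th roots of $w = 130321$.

|w| = 130321, arg(w) = 0°
Root modulus = 130321^(1/4) = 19
Root arguments: θ_k = (0° + 360°k)/4 for k = 0, 1, ..., 3
Roots: 19, 19i, -19, -19i


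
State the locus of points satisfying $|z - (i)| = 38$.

|z - z0| = r describes a circle centered at z0 with radius r
Here z0 = i and r = 38
Locus: Circle centered at (0, 1) with radius 38


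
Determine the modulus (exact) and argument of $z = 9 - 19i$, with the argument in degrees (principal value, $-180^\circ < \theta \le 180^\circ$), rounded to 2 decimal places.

|z| = sqrt(9^2 + (-19)^2) = sqrt(442)
arg(z) = arctan(b/a) = arctan(-19/9) (quadrant-adjusted) = -64.65°


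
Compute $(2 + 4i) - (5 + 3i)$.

(2 - 5) + (4 - 3)i = -3 + i


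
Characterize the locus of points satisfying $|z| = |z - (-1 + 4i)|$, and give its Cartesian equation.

|z - z1| = |z - z2| means z is equidistant from z1 and z2,
i.e. the perpendicular bisector of the segment from (0, 0) to (-1, 4) (midpoint (-1/2, 2)).
With z = x + yi, square both sides:
(x - 0)^2 + (y - 0)^2 = (x - (-1))^2 + (y - 4)^2
The x^2 and y^2 terms cancel: -2x + 8y = 17 - 0 = 17
Simplify: 2x - 8y = -17
Locus: Perpendicular bisector of the segment from (0, 0) to (-1, 4): the line 2x - 8y = -17


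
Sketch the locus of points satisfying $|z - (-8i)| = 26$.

|z - z0| = r describes a circle centered at z0 with radius r
Here z0 = -8i and r = 26
Locus: Circle centered at (0, -8) with radius 26


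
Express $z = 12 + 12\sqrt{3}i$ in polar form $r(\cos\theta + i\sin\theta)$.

r = |z| = sqrt(a^2 + b^2) = sqrt((12)^2 + (12*sqrt(3))^2) = sqrt(144 + 432) = sqrt(576) = 24
θ = arctan(b/a) = arctan(20.7846/12) (quadrant-adjusted) = 60°
z = 24(cos 60° + i sin 60°)


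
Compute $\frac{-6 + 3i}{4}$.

Divisor is real, so divide each part by 4:
= -3/2 + (3/4)i


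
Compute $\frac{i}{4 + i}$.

Multiply numerator and denominator by conjugate (4 - i):
= (i)(4 - i) / (4^2 + 1^2)
= (1 + 4i) / 17
= 1/17 + (4/17)i


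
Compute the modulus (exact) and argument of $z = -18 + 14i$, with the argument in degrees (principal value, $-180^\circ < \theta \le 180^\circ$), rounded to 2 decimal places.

|z| = sqrt((-18)^2 + 14^2) = sqrt(520)
arg(z) = arctan(b/a) = arctan(14/-18) (quadrant-adjusted) = 142.13°


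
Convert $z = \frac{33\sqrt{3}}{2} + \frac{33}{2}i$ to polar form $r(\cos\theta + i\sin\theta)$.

r = |z| = sqrt(a^2 + b^2) = sqrt((33*sqrt(3)/2)^2 + (33/2)^2) = sqrt(3267/4 + 1089/4) = sqrt(1089) = 33
θ = arctan(b/a) = arctan(16.5/28.5788) (quadrant-adjusted) = 30°
z = 33(cos 30° + i sin 30°)


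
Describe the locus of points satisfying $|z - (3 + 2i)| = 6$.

|z - z0| = r describes a circle centered at z0 with radius r
Here z0 = 3 + 2i and r = 6
Locus: Circle centered at (3, 2) with radius 6


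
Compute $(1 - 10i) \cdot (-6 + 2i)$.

(a1*a2 - b1*b2) + (a1*b2 + b1*a2)i
= (-6 - (-20)) + (2 + 60)i
= 14 + 62i


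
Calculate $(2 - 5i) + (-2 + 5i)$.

(2 + (-2)) + (-5 + 5)i = 0


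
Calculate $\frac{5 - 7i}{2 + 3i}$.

Multiply numerator and denominator by conjugate (2 - 3i):
= (5 - 7i)(2 - 3i) / (2^2 + 3^2)
= (-11 - 29i) / 13
= -11/13 - (29/13)i


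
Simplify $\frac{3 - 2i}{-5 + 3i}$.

Multiply numerator and denominator by conjugate (-5 - 3i):
= (3 - 2i)(-5 - 3i) / ((-5)^2 + 3^2)
= (-21 + i) / 34
= -21/34 + (1/34)i


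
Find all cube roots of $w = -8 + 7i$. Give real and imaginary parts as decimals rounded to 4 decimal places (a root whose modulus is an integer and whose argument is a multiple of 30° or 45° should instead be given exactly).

|w| = sqrt(113) ≈ 10.630146, arg(w) ≈ 138.814075°
Root modulus = sqrt(113)^(1/3) ≈ 2.198770
Root arguments: θ_k = (arg(w) + 360°k)/3 for k = 0, 1, ..., 2
Compute each root as (root modulus)(cos θ_k + i sin θ_k) using full-precision intermediates, then round to 4 decimal places.
Roots: 1.5199 + 1.5889i, -2.1360 + 0.5218i, 0.6161 - 2.1107i


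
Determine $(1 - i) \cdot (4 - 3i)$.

(a1*a2 - b1*b2) + (a1*b2 + b1*a2)i
= (4 - 3) + (-3 + (-4))i
= 1 - 7i


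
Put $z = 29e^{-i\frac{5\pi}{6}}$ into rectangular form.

a = r cos θ = 29 * -sqrt(3)/2 = -29*sqrt(3)/2
b = r sin θ = 29 * -1/2 = -29/2
z = -29*sqrt(3)/2 - (29/2)i


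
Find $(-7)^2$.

(a + bi)^2 = a^2 - b^2 + 2abi
= (-7)^2 - 0^2 + 2*(-7)*0i
= 49


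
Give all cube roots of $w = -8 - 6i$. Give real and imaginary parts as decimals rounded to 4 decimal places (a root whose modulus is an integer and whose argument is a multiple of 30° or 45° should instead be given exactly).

|w| = 10, arg(w) ≈ 216.869898°
Root modulus = 10^(1/3) ≈ 2.154435
Root arguments: θ_k = (arg(w) + 360°k)/3 for k = 0, 1, ..., 2
Compute each root as (root modulus)(cos θ_k + i sin θ_k) using full-precision intermediates, then round to 4 decimal places.
Roots: 0.6554 + 2.0523i, -2.1051 - 0.4586i, 1.4497 - 1.5937i


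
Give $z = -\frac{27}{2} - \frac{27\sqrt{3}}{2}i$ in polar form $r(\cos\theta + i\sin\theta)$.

r = |z| = sqrt(a^2 + b^2) = sqrt((-27/2)^2 + (-27*sqrt(3)/2)^2) = sqrt(729/4 + 2187/4) = sqrt(729) = 27
θ = arctan(b/a) = arctan(-23.3827/-13.5) (quadrant-adjusted) = 240°
z = 27(cos 240° + i sin 240°)


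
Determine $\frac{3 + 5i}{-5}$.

Divisor is real, so divide each part by -5:
= -3/5 - i


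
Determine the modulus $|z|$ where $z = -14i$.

|z| = sqrt(a^2 + b^2) = sqrt(0^2 + (-14)^2) = sqrt(196) = 14


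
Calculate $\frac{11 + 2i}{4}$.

Divisor is real, so divide each part by 4:
= 11/4 + (1/2)i


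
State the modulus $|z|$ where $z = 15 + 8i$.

|z| = sqrt(a^2 + b^2) = sqrt(15^2 + 8^2) = sqrt(289) = 17


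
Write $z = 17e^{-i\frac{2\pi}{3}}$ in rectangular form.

a = r cos θ = 17 * -1/2 = -17/2
b = r sin θ = 17 * -sqrt(3)/2 = -17*sqrt(3)/2
z = -17/2 - (17*sqrt(3)/2)i


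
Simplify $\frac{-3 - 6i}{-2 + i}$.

Multiply numerator and denominator by conjugate (-2 - i):
= (-3 - 6i)(-2 - i) / ((-2)^2 + 1^2)
= (15i) / 5
= 3i


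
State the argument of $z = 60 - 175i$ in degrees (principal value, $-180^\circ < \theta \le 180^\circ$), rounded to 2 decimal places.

θ = arctan(b/a) = arctan(-175/60) (quadrant-adjusted) = -71.08°


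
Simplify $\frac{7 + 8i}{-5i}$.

Multiply numerator and denominator by conjugate (5i):
= (7 + 8i)(5i) / (0^2 + (-5)^2)
= (-40 + 35i) / 25
Divide through by 5: (-8 + 7i) / 5
= -8/5 + (7/5)i


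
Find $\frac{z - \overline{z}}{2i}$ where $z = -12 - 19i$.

z - conjugate(z) = 2bi
(z - conjugate(z))/(2i) = 2bi/(2i) = b = -19


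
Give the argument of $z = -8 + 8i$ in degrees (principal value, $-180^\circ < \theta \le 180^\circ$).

θ = arctan(b/a) = arctan(8/-8) (quadrant-adjusted) = 135°


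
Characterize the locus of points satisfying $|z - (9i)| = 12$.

|z - z0| = r describes a circle centered at z0 with radius r
Here z0 = 9i and r = 12
Locus: Circle centered at (0, 9) with radius 12


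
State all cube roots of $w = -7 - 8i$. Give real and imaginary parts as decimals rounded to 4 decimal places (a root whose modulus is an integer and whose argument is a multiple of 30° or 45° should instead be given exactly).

|w| = sqrt(113) ≈ 10.630146, arg(w) ≈ 228.814075°
Root modulus = sqrt(113)^(1/3) ≈ 2.198770
Root arguments: θ_k = (arg(w) + 360°k)/3 for k = 0, 1, ..., 2
Compute each root as (root modulus)(cos θ_k + i sin θ_k) using full-precision intermediates, then round to 4 decimal places.
Roots: 0.5218 + 2.1360i, -2.1107 - 0.6161i, 1.5889 - 1.5199i


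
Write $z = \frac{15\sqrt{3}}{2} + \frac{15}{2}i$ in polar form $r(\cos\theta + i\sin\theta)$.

r = |z| = sqrt(a^2 + b^2) = sqrt((15*sqrt(3)/2)^2 + (15/2)^2) = sqrt(675/4 + 225/4) = sqrt(225) = 15
θ = arctan(b/a) = arctan(7.5/12.9904) (quadrant-adjusted) = 30°
z = 15(cos 30° + i sin 30°)


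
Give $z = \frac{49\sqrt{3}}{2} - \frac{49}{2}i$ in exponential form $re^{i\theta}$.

r = |z| = sqrt((49*sqrt(3)/2)^2 + (-49/2)^2) = sqrt(7203/4 + 2401/4) = sqrt(2401) = 49
θ = arctan(b/a) = arctan(-24.5/42.4352) (quadrant-adjusted) = -30° = -π/6
z = 49e^(-i*π/6)


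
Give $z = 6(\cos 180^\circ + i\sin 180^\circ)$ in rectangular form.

a = r cos θ = 6 * -1 = -6
b = r sin θ = 6 * 0 = 0
z = -6


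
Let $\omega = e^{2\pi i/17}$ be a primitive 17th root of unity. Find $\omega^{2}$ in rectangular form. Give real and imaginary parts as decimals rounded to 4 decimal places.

ω^2 = e^(2πi·2/17) = e^(i·4π/17)
= cos(4π/17) + i sin(4π/17)
= 0.7390 + 0.6737i


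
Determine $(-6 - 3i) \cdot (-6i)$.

(a1*a2 - b1*b2) + (a1*b2 + b1*a2)i
= (0 - 18) + (36 + 0)i
= -18 + 36i


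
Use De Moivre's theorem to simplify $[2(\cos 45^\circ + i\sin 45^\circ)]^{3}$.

By De Moivre: z^n = r^n(cos(nθ) + i sin(nθ))
= 2^3(cos(3*45°) + i sin(3*45°))
= 8(cos 135° + i sin 135°)
= -4*sqrt(2) + 4*sqrt(2)i


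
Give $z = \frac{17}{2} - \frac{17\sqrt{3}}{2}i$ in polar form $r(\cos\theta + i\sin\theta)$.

r = |z| = sqrt(a^2 + b^2) = sqrt((17/2)^2 + (-17*sqrt(3)/2)^2) = sqrt(289/4 + 867/4) = sqrt(289) = 17
θ = arctan(b/a) = arctan(-14.7224/8.5) (quadrant-adjusted) = 300°
z = 17(cos 300° + i sin 300°)


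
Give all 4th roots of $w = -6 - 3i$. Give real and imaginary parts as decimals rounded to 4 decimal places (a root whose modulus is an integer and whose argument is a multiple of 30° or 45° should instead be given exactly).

|w| = sqrt(45) ≈ 6.708204, arg(w) ≈ 206.565051°
Root modulus = sqrt(45)^(1/4) ≈ 1.609354
Root arguments: θ_k = (arg(w) + 360°k)/4 for k = 0, 1, ..., 3
Compute each root as (root modulus)(cos θ_k + i sin θ_k) using full-precision intermediates, then round to 4 decimal places.
Roots: 0.9987 + 1.2620i, -1.2620 + 0.9987i, -0.9987 - 1.2620i, 1.2620 - 0.9987i


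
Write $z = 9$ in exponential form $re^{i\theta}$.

r = |z| = sqrt((9)^2 + (0)^2) = sqrt(81 + 0) = sqrt(81) = 9
b = 0 and a > 0, so z lies on the positive real axis: θ = 0
z = 9e^(i*0) = 9


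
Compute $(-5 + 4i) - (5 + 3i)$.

(-5 - 5) + (4 - 3)i = -10 + i


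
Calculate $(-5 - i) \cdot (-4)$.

(a1*a2 - b1*b2) + (a1*b2 + b1*a2)i
= (20 - 0) + (0 + 4)i
= 20 + 4i


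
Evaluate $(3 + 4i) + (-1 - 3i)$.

(3 + (-1)) + (4 + (-3))i = 2 + i


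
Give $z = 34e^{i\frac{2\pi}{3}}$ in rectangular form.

a = r cos θ = 34 * -1/2 = -17
b = r sin θ = 34 * sqrt(3)/2 = 17*sqrt(3)
z = -17 + 17*sqrt(3)i


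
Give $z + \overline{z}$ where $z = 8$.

z + conjugate(z) = (a + bi) + (a - bi) = 2a
= 2 * 8 = 16


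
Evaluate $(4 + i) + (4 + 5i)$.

(4 + 4) + (1 + 5)i = 8 + 6i


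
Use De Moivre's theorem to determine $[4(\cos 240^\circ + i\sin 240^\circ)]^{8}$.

By De Moivre: z^n = r^n(cos(nθ) + i sin(nθ))
= 4^8(cos(8*240°) + i sin(8*240°))
= 65536(cos 120° + i sin 120°)
= -32768 + 32768*sqrt(3)i


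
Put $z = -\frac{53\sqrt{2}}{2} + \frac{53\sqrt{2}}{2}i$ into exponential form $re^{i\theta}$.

r = |z| = sqrt((-53*sqrt(2)/2)^2 + (53*sqrt(2)/2)^2) = sqrt(2809/2 + 2809/2) = sqrt(2809) = 53
θ = arctan(b/a) = arctan(37.4767/-37.4767) (quadrant-adjusted) = 135° = 3π/4
z = 53e^(i*3π/4)


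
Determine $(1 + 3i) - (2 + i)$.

(1 - 2) + (3 - 1)i = -1 + 2i


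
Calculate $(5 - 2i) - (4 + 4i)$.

(5 - 4) + (-2 - 4)i = 1 - 6i


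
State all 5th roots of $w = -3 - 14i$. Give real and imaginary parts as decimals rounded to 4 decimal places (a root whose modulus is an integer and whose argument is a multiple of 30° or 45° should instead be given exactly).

|w| = sqrt(205) ≈ 14.317821, arg(w) ≈ 257.905243°
Root modulus = sqrt(205)^(1/5) ≈ 1.702846
Root arguments: θ_k = (arg(w) + 360°k)/5 for k = 0, 1, ..., 4
Compute each root as (root modulus)(cos θ_k + i sin θ_k) using full-precision intermediates, then round to 4 decimal places.
Roots: 1.0582 + 1.3342i, -0.9419 + 1.4186i, -1.6403 - 0.4574i, -0.0719 - 1.7013i, 1.5959 - 0.5941i


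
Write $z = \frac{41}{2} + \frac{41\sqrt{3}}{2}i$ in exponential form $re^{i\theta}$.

r = |z| = sqrt((41/2)^2 + (41*sqrt(3)/2)^2) = sqrt(1681/4 + 5043/4) = sqrt(1681) = 41
θ = arctan(b/a) = arctan(35.507/20.5) (quadrant-adjusted) = 60° = π/3
z = 41e^(i*π/3)


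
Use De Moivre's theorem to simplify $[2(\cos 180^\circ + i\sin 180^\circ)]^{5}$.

By De Moivre: z^n = r^n(cos(nθ) + i sin(nθ))
= 2^5(cos(5*180°) + i sin(5*180°))
= 32(cos 180° + i sin 180°)
= -32


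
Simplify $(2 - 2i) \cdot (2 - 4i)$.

(a1*a2 - b1*b2) + (a1*b2 + b1*a2)i
= (4 - 8) + (-8 + (-4))i
= -4 - 12i


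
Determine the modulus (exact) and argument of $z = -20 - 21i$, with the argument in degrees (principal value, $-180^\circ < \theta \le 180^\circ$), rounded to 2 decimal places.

|z| = sqrt((-20)^2 + (-21)^2) = 29
arg(z) = arctan(b/a) = arctan(-21/-20) (quadrant-adjusted) = -133.60°


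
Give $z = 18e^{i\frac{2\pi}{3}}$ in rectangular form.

a = r cos θ = 18 * -1/2 = -9
b = r sin θ = 18 * sqrt(3)/2 = 9*sqrt(3)
z = -9 + 9*sqrt(3)i


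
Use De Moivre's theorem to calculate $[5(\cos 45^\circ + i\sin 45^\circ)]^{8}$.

By De Moivre: z^n = r^n(cos(nθ) + i sin(nθ))
= 5^8(cos(8*45°) + i sin(8*45°))
= 390625(cos 0° + i sin 0°)
= 390625


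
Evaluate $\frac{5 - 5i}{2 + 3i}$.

Multiply numerator and denominator by conjugate (2 - 3i):
= (5 - 5i)(2 - 3i) / (2^2 + 3^2)
= (-5 - 25i) / 13
= -5/13 - (25/13)i


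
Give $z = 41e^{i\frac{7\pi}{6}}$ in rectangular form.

a = r cos θ = 41 * -sqrt(3)/2 = -41*sqrt(3)/2
b = r sin θ = 41 * -1/2 = -41/2
z = -41*sqrt(3)/2 - (41/2)i


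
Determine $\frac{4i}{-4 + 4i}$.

Multiply numerator and denominator by conjugate (-4 - 4i):
= (4i)(-4 - 4i) / ((-4)^2 + 4^2)
= (16 - 16i) / 32
Divide through by 16: (1 - i) / 2
= 1/2 - (1/2)i


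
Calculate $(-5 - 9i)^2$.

(a + bi)^2 = a^2 - b^2 + 2abi
= (-5)^2 - (-9)^2 + 2*(-5)*(-9)i
= -56 + 90i


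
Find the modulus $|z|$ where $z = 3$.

|z| = sqrt(a^2 + b^2) = sqrt(3^2 + 0^2) = sqrt(9) = 3


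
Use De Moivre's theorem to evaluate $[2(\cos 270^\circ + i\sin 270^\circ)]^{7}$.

By De Moivre: z^n = r^n(cos(nθ) + i sin(nθ))
= 2^7(cos(7*270°) + i sin(7*270°))
= 128(cos 90° + i sin 90°)
= 128i


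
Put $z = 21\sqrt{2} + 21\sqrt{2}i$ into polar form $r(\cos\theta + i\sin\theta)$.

r = |z| = sqrt(a^2 + b^2) = sqrt((21*sqrt(2))^2 + (21*sqrt(2))^2) = sqrt(882 + 882) = sqrt(1764) = 42
θ = arctan(b/a) = arctan(29.6985/29.6985) (quadrant-adjusted) = 45°
z = 42(cos 45° + i sin 45°)


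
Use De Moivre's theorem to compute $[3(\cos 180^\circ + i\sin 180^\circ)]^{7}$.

By De Moivre: z^n = r^n(cos(nθ) + i sin(nθ))
= 3^7(cos(7*180°) + i sin(7*180°))
= 2187(cos 180° + i sin 180°)
= -2187


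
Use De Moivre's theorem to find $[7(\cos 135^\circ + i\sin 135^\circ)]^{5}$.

By De Moivre: z^n = r^n(cos(nθ) + i sin(nθ))
= 7^5(cos(5*135°) + i sin(5*135°))
= 16807(cos 315° + i sin 315°)
= 16807*sqrt(2)/2 - (16807*sqrt(2)/2)i


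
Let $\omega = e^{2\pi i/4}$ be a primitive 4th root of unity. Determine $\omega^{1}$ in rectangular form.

ω^1 = e^(2πi·1/4) = e^(i·1π/2)
= cos(1π/2) + i sin(1π/2)
= i


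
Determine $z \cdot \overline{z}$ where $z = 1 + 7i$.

z * conjugate(z) = |z|^2 = a^2 + b^2
= 1^2 + 7^2 = 50


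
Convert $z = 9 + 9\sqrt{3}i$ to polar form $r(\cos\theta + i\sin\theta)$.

r = |z| = sqrt(a^2 + b^2) = sqrt((9)^2 + (9*sqrt(3))^2) = sqrt(81 + 243) = sqrt(324) = 18
θ = arctan(b/a) = arctan(15.5885/9) (quadrant-adjusted) = 60°
z = 18(cos 60° + i sin 60°)


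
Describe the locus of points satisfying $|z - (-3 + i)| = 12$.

|z - z0| = r describes a circle centered at z0 with radius r
Here z0 = -3 + i and r = 12
Locus: Circle centered at (-3, 1) with radius 12


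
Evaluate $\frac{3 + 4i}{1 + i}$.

Multiply numerator and denominator by conjugate (1 - i):
= (3 + 4i)(1 - i) / (1^2 + 1^2)
= (7 + i) / 2
= 7/2 + (1/2)i


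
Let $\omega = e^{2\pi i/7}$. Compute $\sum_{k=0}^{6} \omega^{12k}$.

Let ζ = ω^12 = e^(2πi·12/7). Since 7 ∤ 12, ζ ≠ 1.
Sum = Σ_{k=0}^{6} ζ^k = (ζ^7 - 1)/(ζ - 1) = (ω^{12·7} - 1)/(ζ - 1) = (1 - 1)/(ζ - 1) = 0


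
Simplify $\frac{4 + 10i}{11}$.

Divisor is real, so divide each part by 11:
= 4/11 + (10/11)i


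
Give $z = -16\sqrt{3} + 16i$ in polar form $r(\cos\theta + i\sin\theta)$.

r = |z| = sqrt(a^2 + b^2) = sqrt((-16*sqrt(3))^2 + (16)^2) = sqrt(768 + 256) = sqrt(1024) = 32
θ = arctan(b/a) = arctan(16/-27.7128) (quadrant-adjusted) = 150°
z = 32(cos 150° + i sin 150°)


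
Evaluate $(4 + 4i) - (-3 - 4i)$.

(4 - (-3)) + (4 - (-4))i = 7 + 8i


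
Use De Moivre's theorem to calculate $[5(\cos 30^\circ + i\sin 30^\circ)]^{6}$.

By De Moivre: z^n = r^n(cos(nθ) + i sin(nθ))
= 5^6(cos(6*30°) + i sin(6*30°))
= 15625(cos 180° + i sin 180°)
= -15625


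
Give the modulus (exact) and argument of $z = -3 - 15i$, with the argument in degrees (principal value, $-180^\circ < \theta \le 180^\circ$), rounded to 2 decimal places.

|z| = sqrt((-3)^2 + (-15)^2) = sqrt(234)
arg(z) = arctan(b/a) = arctan(-15/-3) (quadrant-adjusted) = -101.31°


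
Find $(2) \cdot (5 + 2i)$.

(a1*a2 - b1*b2) + (a1*b2 + b1*a2)i
= (10 - 0) + (4 + 0)i
= 10 + 4i


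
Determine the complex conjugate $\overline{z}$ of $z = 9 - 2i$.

If z = a + bi, then conjugate(z) = a - bi
conjugate(9 - 2i) = 9 + 2i


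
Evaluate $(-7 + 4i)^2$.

(a + bi)^2 = a^2 - b^2 + 2abi
= (-7)^2 - 4^2 + 2*(-7)*4i
= 33 - 56i


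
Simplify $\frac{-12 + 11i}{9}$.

Divisor is real, so divide each part by 9:
= -4/3 + (11/9)i


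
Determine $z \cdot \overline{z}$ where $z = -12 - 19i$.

z * conjugate(z) = |z|^2 = a^2 + b^2
= (-12)^2 + (-19)^2 = 505


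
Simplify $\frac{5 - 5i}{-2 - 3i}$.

Multiply numerator and denominator by conjugate (-2 + 3i):
= (5 - 5i)(-2 + 3i) / ((-2)^2 + (-3)^2)
= (5 + 25i) / 13
= 5/13 + (25/13)i


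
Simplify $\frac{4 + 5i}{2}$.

Divisor is real, so divide each part by 2:
= 2 + (5/2)i


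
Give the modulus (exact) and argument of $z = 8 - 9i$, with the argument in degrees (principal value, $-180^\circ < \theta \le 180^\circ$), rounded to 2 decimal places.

|z| = sqrt(8^2 + (-9)^2) = sqrt(145)
arg(z) = arctan(b/a) = arctan(-9/8) (quadrant-adjusted) = -48.37°


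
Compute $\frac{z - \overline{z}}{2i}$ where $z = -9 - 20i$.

z - conjugate(z) = 2bi
(z - conjugate(z))/(2i) = 2bi/(2i) = b = -20


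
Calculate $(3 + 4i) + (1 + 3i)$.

(3 + 1) + (4 + 3)i = 4 + 7i


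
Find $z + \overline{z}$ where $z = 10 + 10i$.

z + conjugate(z) = (a + bi) + (a - bi) = 2a
= 2 * 10 = 20


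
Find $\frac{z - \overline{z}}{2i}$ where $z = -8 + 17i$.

z - conjugate(z) = 2bi
(z - conjugate(z))/(2i) = 2bi/(2i) = b = 17


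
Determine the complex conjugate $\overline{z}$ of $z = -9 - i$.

If z = a + bi, then conjugate(z) = a - bi
conjugate(-9 - i) = -9 + i


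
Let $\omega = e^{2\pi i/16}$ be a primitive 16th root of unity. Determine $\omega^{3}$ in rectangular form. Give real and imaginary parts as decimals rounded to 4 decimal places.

ω^3 = e^(2πi·3/16) = e^(i·3π/8)
= cos(3π/8) + i sin(3π/8)
= 0.3827 + 0.9239i


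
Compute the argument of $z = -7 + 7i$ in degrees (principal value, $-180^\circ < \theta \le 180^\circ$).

θ = arctan(b/a) = arctan(7/-7) (quadrant-adjusted) = 135°


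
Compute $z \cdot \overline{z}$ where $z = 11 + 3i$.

z * conjugate(z) = |z|^2 = a^2 + b^2
= 11^2 + 3^2 = 130


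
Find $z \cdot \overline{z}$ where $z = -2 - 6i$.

z * conjugate(z) = |z|^2 = a^2 + b^2
= (-2)^2 + (-6)^2 = 40


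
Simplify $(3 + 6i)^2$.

(a + bi)^2 = a^2 - b^2 + 2abi
= 3^2 - 6^2 + 2*3*6i
= -27 + 36i


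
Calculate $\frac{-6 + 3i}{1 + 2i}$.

Multiply numerator and denominator by conjugate (1 - 2i):
= (-6 + 3i)(1 - 2i) / (1^2 + 2^2)
= (15i) / 5
= 3i


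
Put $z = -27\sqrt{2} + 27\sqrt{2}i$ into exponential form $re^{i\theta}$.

r = |z| = sqrt((-27*sqrt(2))^2 + (27*sqrt(2))^2) = sqrt(1458 + 1458) = sqrt(2916) = 54
θ = arctan(b/a) = arctan(38.1838/-38.1838) (quadrant-adjusted) = 135° = 3π/4
z = 54e^(i*3π/4)


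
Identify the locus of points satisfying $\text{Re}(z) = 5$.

Re(z) = x where z = x + yi; the equation x = 5 is satisfied by all points with that x-coordinate
Locus: Vertical line x = 5


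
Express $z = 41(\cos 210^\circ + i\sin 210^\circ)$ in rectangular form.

a = r cos θ = 41 * -sqrt(3)/2 = -41*sqrt(3)/2
b = r sin θ = 41 * -1/2 = -41/2
z = -41*sqrt(3)/2 - (41/2)i


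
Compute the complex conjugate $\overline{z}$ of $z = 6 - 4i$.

If z = a + bi, then conjugate(z) = a - bi
conjugate(6 - 4i) = 6 + 4i


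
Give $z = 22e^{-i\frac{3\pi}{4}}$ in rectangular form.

a = r cos θ = 22 * -sqrt(2)/2 = -11*sqrt(2)
b = r sin θ = 22 * -sqrt(2)/2 = -11*sqrt(2)
z = -11*sqrt(2) - 11*sqrt(2)i


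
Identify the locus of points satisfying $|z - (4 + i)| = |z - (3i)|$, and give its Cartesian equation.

|z - z1| = |z - z2| means z is equidistant from z1 and z2,
i.e. the perpendicular bisector of the segment from (4, 1) to (0, 3) (midpoint (2, 2)).
With z = x + yi, square both sides:
(x - 4)^2 + (y - 1)^2 = (x - 0)^2 + (y - 3)^2
The x^2 and y^2 terms cancel: -8x + 4y = 9 - 17 = -8
Simplify: 2x - y = 2
Locus: Perpendicular bisector of the segment from (4, 1) to (0, 3): the line 2x - y = 2


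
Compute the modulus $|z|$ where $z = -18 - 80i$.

|z| = sqrt(a^2 + b^2) = sqrt((-18)^2 + (-80)^2) = sqrt(6724) = 82


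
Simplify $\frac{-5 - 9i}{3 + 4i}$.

Multiply numerator and denominator by conjugate (3 - 4i):
= (-5 - 9i)(3 - 4i) / (3^2 + 4^2)
= (-51 - 7i) / 25
= -51/25 - (7/25)i


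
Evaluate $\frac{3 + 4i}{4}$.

Divisor is real, so divide each part by 4:
= 3/4 + i


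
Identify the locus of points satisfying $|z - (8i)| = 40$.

|z - z0| = r describes a circle centered at z0 with radius r
Here z0 = 8i and r = 40
Locus: Circle centered at (0, 8) with radius 40


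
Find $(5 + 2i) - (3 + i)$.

(5 - 3) + (2 - 1)i = 2 + i


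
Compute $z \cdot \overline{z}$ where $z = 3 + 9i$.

z * conjugate(z) = |z|^2 = a^2 + b^2
= 3^2 + 9^2 = 90


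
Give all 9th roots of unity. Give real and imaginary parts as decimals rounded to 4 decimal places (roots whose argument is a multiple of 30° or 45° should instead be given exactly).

ω_k = e^(2πik/9) = cos(2πk/9) + i sin(2πk/9) for k = 0, 1, ..., 8
Roots: 1, 0.7660 + 0.6428i, 0.1736 + 0.9848i, -1/2 + (sqrt(3)/2)i, -0.9397 + 0.3420i, -0.9397 - 0.3420i, -1/2 - (sqrt(3)/2)i, 0.1736 - 0.9848i, 0.7660 - 0.6428i


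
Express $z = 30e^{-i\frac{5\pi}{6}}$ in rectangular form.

a = r cos θ = 30 * -sqrt(3)/2 = -15*sqrt(3)
b = r sin θ = 30 * -1/2 = -15
z = -15*sqrt(3) - 15i


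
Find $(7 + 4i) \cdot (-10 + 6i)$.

(a1*a2 - b1*b2) + (a1*b2 + b1*a2)i
= (-70 - 24) + (42 + (-40))i
= -94 + 2i


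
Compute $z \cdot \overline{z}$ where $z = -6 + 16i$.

z * conjugate(z) = |z|^2 = a^2 + b^2
= (-6)^2 + 16^2 = 292


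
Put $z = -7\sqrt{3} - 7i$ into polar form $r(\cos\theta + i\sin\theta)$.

r = |z| = sqrt(a^2 + b^2) = sqrt((-7*sqrt(3))^2 + (-7)^2) = sqrt(147 + 49) = sqrt(196) = 14
θ = arctan(b/a) = arctan(-7/-12.1244) (quadrant-adjusted) = 210°
z = 14(cos 210° + i sin 210°)


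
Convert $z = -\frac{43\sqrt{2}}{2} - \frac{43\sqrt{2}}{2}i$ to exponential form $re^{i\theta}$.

r = |z| = sqrt((-43*sqrt(2)/2)^2 + (-43*sqrt(2)/2)^2) = sqrt(1849/2 + 1849/2) = sqrt(1849) = 43
θ = arctan(b/a) = arctan(-30.4056/-30.4056) (quadrant-adjusted) = -135° = -3π/4
z = 43e^(-i*3π/4)


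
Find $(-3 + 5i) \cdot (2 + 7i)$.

(a1*a2 - b1*b2) + (a1*b2 + b1*a2)i
= (-6 - 35) + (-21 + 10)i
= -41 - 11i


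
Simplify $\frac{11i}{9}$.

Divisor is real, so divide each part by 9:
= 0 + (11/9)i


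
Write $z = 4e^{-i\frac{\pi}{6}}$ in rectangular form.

a = r cos θ = 4 * sqrt(3)/2 = 2*sqrt(3)
b = r sin θ = 4 * -1/2 = -2
z = 2*sqrt(3) - 2i


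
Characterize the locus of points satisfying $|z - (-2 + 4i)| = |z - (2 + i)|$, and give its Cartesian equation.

|z - z1| = |z - z2| means z is equidistant from z1 and z2,
i.e. the perpendicular bisector of the segment from (-2, 4) to (2, 1) (midpoint (0, 5/2)).
With z = x + yi, square both sides:
(x - (-2))^2 + (y - 4)^2 = (x - 2)^2 + (y - 1)^2
The x^2 and y^2 terms cancel: 8x + (-6)y = 5 - 20 = -15
Simplify: 8x - 6y = -15
Locus: Perpendicular bisector of the segment from (-2, 4) to (2, 1): the line 8x - 6y = -15


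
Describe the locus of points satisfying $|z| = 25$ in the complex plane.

|z| = 25 means sqrt(x^2 + y^2) = 25
This is a circle of radius 25 centered at the origin


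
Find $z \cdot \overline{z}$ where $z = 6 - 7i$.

z * conjugate(z) = |z|^2 = a^2 + b^2
= 6^2 + (-7)^2 = 85


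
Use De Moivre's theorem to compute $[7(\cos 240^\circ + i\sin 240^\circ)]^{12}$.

By De Moivre: z^n = r^n(cos(nθ) + i sin(nθ))
= 7^12(cos(12*240°) + i sin(12*240°))
= 13841287201(cos 0° + i sin 0°)
= 13841287201


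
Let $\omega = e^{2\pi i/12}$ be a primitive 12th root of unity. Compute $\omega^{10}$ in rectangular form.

ω^10 = e^(2πi·10/12) = e^(i·5π/3)
= cos(5π/3) + i sin(5π/3)
= 1/2 - (sqrt(3)/2)i


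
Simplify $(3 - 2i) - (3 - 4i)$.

(3 - 3) + (-2 - (-4))i = 2i


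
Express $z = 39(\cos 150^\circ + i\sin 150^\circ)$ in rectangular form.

a = r cos θ = 39 * -sqrt(3)/2 = -39*sqrt(3)/2
b = r sin θ = 39 * 1/2 = 39/2
z = -39*sqrt(3)/2 + (39/2)i


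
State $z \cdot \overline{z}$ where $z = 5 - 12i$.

z * conjugate(z) = |z|^2 = a^2 + b^2
= 5^2 + (-12)^2 = 169


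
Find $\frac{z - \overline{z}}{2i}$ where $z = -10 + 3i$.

z - conjugate(z) = 2bi
(z - conjugate(z))/(2i) = 2bi/(2i) = b = 3


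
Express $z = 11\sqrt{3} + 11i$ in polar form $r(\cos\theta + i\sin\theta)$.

r = |z| = sqrt(a^2 + b^2) = sqrt((11*sqrt(3))^2 + (11)^2) = sqrt(363 + 121) = sqrt(484) = 22
θ = arctan(b/a) = arctan(11/19.0526) (quadrant-adjusted) = 30°
z = 22(cos 30° + i sin 30°)
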